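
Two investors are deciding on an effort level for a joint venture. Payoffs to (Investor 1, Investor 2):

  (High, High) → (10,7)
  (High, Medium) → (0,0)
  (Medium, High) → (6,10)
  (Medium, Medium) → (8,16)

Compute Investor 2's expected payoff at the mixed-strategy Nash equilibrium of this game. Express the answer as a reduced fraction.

112/13

Investor 1 mixes with probability p on High, chosen so Investor 2 is indifferent: 7p + 10(1−p) = 0p + 16(1−p) gives p = 6/13.
Investor 2's expected payoff is 7·6/13 + 10·7/13 = 112/13.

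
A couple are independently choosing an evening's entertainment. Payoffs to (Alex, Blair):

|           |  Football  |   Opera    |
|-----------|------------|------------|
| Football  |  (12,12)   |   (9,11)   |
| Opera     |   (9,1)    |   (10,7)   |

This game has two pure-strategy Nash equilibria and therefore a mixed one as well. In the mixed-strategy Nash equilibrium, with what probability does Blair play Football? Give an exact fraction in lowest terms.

Blair's mix q on Football must make Alex indifferent between Football and Opera.
Alex's payoff from Football: 12q + 9(1−q). From Opera: 9q + 10(1−q).
Set equal: 3q = 1(1−q) → q = 1/4.

1/4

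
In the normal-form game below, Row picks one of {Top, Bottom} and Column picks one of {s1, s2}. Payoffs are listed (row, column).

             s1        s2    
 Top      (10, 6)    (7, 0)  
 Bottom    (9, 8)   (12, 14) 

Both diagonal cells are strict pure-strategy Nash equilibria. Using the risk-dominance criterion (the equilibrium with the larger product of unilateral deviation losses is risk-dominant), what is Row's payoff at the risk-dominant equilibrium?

At (Top, s1): Row loses 10 − 9 = 1 by deviating; Column loses 6 − 0 = 6. Product = 1·6 = 6.
At (Bottom, s2): Row loses 12 − 7 = 5 by deviating; Column loses 14 − 8 = 6. Product = 5·6 = 30.
30 > 6, so (Bottom, s2) is risk-dominant. Row's payoff there is 12.

12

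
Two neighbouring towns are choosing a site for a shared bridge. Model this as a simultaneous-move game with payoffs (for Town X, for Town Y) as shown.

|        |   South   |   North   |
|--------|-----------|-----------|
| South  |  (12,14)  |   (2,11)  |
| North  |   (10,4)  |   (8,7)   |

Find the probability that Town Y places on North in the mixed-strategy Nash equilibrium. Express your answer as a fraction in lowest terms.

1/4

Town Y's mix q on South must make Town X indifferent between South and North.
Town X's payoff from South: 12q + 2(1−q). From North: 10q + 8(1−q).
Set equal: 2q = 6(1−q) → q = 6/8 = 3/4.
Probability on North is 1 − 3/4 = 1/4.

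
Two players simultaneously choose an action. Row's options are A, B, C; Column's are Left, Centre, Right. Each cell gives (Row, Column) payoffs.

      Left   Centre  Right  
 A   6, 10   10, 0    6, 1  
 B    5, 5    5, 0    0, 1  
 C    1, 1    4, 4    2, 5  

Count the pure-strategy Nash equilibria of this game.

1

(A, Left): Row gets 6 (best alternative 5); Column gets 10 (best alternative 1). Neither deviates — NE.
(C, Right) is not a NE: Row would switch to A (6 > 2).
No other cell survives both best-response checks, so there is 1 pure NE.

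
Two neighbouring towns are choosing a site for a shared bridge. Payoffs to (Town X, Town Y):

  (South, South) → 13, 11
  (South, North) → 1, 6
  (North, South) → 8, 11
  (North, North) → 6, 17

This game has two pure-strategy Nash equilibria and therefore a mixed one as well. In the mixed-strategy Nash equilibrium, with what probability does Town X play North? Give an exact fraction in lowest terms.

5/11

Town X's mix p on South must make Town Y indifferent between South and North.
Town Y's payoff from South: 11p + 11(1−p). From North: 6p + 17(1−p).
Set equal: 5p = 6(1−p) → p = 6/11.
Probability on North is 1 − 6/11 = 5/11.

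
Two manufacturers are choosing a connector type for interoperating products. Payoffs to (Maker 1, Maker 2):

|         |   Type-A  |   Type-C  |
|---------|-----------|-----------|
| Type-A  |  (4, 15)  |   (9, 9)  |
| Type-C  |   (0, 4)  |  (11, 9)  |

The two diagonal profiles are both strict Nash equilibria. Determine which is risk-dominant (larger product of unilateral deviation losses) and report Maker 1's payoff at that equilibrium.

4

At both Type-A: Maker 1 loses 4 − 0 = 4 by deviating; Maker 2 loses 15 − 9 = 6. Product = 4·6 = 24.
At both Type-C: Maker 1 loses 11 − 9 = 2 by deviating; Maker 2 loses 9 − 4 = 5. Product = 2·5 = 10.
24 > 10, so both Type-A is risk-dominant. Maker 1's payoff there is 4.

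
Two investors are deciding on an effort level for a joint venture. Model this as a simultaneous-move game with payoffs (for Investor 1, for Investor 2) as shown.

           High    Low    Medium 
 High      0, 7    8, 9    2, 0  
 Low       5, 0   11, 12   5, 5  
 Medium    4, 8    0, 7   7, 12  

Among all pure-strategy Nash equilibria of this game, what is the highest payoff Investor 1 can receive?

Both Low is a pure NE (Investor 1: 11 ≥ 8; Investor 2: 12 ≥ 5). Investor 1 gets 11.
Both Medium is a pure NE (Investor 1: 7 ≥ 5; Investor 2: 12 ≥ 8). Investor 1 gets 7.
Every other cell has a profitable deviation for at least one player. Highest of {11, 7} is 11.

11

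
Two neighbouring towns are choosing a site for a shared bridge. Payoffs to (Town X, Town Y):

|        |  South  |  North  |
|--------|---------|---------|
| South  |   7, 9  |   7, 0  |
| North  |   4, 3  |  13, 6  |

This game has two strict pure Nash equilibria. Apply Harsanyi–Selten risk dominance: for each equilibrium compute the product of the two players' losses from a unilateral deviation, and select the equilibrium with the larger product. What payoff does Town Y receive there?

At both South: Town X loses 7 − 4 = 3 by deviating; Town Y loses 9 − 0 = 9. Product = 3·9 = 27.
At both North: Town X loses 13 − 7 = 6 by deviating; Town Y loses 6 − 3 = 3. Product = 6·3 = 18.
27 > 18, so both South is risk-dominant. Town Y's payoff there is 9.

9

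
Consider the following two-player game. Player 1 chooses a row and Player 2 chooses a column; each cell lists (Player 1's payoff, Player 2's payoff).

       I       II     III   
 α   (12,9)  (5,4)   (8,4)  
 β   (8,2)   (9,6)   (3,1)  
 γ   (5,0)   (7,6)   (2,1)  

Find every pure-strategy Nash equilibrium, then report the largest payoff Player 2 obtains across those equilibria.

(α, I) is a pure NE (Player 1: 12 ≥ 8; Player 2: 9 ≥ 4). Player 2 gets 9.
(β, II) is a pure NE (Player 1: 9 ≥ 7; Player 2: 6 ≥ 2). Player 2 gets 6.
Every other cell has a profitable deviation for at least one player. Highest of {9, 6} is 9.

9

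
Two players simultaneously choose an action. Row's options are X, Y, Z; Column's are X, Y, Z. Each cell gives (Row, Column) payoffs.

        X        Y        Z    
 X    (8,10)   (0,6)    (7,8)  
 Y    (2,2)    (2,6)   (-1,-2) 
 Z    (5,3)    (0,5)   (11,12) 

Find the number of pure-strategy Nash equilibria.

Both X: Row gets 8 (best alternative 5); Column gets 10 (best alternative 8). Neither deviates — NE.
Both Y: Row gets 2 (best alternative 0); Column gets 6 (best alternative 2). Neither deviates — NE.
Both Z: Row gets 11 (best alternative 7); Column gets 12 (best alternative 5). Neither deviates — NE.
(X, Y) is not a NE: Row would switch to Y (2 > 0).
No other cell survives both best-response checks, so there are 3 pure NE.

3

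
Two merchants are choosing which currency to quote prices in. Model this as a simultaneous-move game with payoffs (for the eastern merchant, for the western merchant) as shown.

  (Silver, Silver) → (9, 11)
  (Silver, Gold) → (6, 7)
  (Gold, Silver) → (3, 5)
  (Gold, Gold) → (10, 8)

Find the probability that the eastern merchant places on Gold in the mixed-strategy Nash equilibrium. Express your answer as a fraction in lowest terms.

4/7

The eastern merchant's mix p on Silver must make the western merchant indifferent between Silver and Gold.
The western merchant's payoff from Silver: 11p + 5(1−p). From Gold: 7p + 8(1−p).
Set equal: 4p = 3(1−p) → p = 3/7.
Probability on Gold is 1 − 3/7 = 4/7.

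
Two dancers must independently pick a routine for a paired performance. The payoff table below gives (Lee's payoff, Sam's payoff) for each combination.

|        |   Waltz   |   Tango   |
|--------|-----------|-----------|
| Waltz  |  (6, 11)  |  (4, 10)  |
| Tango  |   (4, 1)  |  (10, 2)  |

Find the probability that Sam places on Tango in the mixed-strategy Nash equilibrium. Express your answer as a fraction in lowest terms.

1/4

Sam's mix q on Waltz must make Lee indifferent between Waltz and Tango.
Lee's payoff from Waltz: 6q + 4(1−q). From Tango: 4q + 10(1−q).
Set equal: 2q = 6(1−q) → q = 6/8 = 3/4.
Probability on Tango is 1 − 3/4 = 1/4.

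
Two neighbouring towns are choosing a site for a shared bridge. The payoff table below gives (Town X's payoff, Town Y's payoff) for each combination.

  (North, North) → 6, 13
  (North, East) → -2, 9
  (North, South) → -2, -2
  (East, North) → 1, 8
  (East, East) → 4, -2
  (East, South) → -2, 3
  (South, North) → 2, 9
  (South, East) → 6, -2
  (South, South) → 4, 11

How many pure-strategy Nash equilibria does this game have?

2

Both North: Town X gets 6 (best alternative 2); Town Y gets 13 (best alternative 9). Neither deviates — NE.
Both South: Town X gets 4 (best alternative -2); Town Y gets 11 (best alternative 9). Neither deviates — NE.
Both East is not a NE: Town X would switch to South (6 > 4).
No other cell survives both best-response checks, so there are 2 pure NE.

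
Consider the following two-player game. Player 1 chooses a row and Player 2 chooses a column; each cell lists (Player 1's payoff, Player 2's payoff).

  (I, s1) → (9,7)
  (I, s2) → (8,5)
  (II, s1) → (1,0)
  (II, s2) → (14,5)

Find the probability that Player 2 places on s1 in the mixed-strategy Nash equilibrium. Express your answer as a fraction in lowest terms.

3/7

Player 2's mix q on s1 must make Player 1 indifferent between I and II.
Player 1's payoff from I: 9q + 8(1−q). From II: 1q + 14(1−q).
Set equal: 8q = 6(1−q) → q = 6/14 = 3/7.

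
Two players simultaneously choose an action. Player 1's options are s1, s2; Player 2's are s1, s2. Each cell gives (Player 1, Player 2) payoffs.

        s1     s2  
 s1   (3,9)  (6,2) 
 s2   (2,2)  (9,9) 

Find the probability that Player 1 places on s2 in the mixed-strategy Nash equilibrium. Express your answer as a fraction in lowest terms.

1/2

Player 1's mix p on s1 must make Player 2 indifferent between s1 and s2.
Player 2's payoff from s1: 9p + 2(1−p). From s2: 2p + 9(1−p).
Set equal: 7p = 7(1−p) → p = 7/14 = 1/2.
Probability on s2 is 1 − 1/2 = 1/2.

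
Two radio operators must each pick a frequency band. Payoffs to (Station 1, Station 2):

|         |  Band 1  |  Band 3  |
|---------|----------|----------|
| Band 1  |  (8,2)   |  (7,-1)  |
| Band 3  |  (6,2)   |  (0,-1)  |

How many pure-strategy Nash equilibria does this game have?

Both Band 1: Station 1 gets 8 (best alternative 6); Station 2 gets 2 (best alternative -1). Neither deviates — NE.
Both Band 3 is not a NE: Station 1 would switch to Band 1 (7 > 0).
No other cell survives both best-response checks, so there is 1 pure NE.

1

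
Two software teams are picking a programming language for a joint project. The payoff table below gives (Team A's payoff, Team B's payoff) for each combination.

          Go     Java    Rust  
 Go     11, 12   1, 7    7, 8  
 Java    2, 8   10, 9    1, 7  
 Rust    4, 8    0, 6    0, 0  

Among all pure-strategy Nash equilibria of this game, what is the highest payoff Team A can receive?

Both Go is a pure NE (Team A: 11 ≥ 4; Team B: 12 ≥ 8). Team A gets 11.
Both Java is a pure NE (Team A: 10 ≥ 1; Team B: 9 ≥ 8). Team A gets 10.
Every other cell has a profitable deviation for at least one player. Highest of {11, 10} is 11.

11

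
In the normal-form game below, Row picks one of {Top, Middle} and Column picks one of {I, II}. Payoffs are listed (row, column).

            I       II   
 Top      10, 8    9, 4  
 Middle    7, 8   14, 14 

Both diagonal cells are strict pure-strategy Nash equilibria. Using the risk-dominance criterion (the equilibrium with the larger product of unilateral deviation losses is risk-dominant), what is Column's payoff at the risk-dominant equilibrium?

At (Top, I): Row loses 10 − 7 = 3 by deviating; Column loses 8 − 4 = 4. Product = 3·4 = 12.
At (Middle, II): Row loses 14 − 9 = 5 by deviating; Column loses 14 − 8 = 6. Product = 5·6 = 30.
30 > 12, so (Middle, II) is risk-dominant. Column's payoff there is 14.

14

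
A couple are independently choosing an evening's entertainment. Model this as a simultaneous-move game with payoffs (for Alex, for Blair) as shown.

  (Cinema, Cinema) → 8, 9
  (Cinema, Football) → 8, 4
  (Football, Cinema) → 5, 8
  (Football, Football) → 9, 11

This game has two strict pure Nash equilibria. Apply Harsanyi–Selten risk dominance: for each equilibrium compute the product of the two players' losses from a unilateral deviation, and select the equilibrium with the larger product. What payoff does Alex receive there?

8

At both Cinema: Alex loses 8 − 5 = 3 by deviating; Blair loses 9 − 4 = 5. Product = 3·5 = 15.
At both Football: Alex loses 9 − 8 = 1 by deviating; Blair loses 11 − 8 = 3. Product = 1·3 = 3.
15 > 3, so both Cinema is risk-dominant. Alex's payoff there is 8.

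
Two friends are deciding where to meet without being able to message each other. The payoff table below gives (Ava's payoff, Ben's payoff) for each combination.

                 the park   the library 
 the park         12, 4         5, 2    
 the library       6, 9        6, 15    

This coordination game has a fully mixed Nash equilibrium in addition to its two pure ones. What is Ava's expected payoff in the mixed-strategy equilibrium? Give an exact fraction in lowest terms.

6

Ben mixes with probability q on the park, chosen so Ava is indifferent: 12q + 5(1−q) = 6q + 6(1−q) gives q = 1/7.
Ava's expected payoff (from either row, since indifferent) is 12·1/7 + 5·6/7 = 6.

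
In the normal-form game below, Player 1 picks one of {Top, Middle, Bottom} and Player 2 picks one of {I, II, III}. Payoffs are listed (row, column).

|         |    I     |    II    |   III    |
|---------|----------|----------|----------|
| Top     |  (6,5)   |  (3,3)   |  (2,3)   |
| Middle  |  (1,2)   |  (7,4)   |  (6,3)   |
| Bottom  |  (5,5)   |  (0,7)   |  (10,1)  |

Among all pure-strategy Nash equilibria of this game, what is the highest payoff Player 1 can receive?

7

(Top, I) is a pure NE (Player 1: 6 ≥ 5; Player 2: 5 ≥ 3). Player 1 gets 6.
(Middle, II) is a pure NE (Player 1: 7 ≥ 3; Player 2: 4 ≥ 3). Player 1 gets 7.
Every other cell has a profitable deviation for at least one player. Highest of {6, 7} is 7.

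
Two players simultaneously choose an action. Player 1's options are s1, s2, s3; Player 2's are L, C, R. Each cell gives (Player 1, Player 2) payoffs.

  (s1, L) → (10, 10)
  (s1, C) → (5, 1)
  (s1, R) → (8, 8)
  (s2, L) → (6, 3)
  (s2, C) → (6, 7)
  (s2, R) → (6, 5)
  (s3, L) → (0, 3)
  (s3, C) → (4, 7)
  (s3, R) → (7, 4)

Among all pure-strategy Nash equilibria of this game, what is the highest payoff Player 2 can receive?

(s1, L) is a pure NE (Player 1: 10 ≥ 6; Player 2: 10 ≥ 8). Player 2 gets 10.
(s2, C) is a pure NE (Player 1: 6 ≥ 5; Player 2: 7 ≥ 5). Player 2 gets 7.
Every other cell has a profitable deviation for at least one player. Highest of {10, 7} is 10.

10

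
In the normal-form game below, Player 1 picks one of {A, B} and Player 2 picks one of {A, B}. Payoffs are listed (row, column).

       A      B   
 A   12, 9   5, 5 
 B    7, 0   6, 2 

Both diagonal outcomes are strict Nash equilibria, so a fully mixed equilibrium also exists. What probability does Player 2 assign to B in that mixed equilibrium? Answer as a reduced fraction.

Player 2's mix q on A must make Player 1 indifferent between A and B.
Player 1's payoff from A: 12q + 5(1−q). From B: 7q + 6(1−q).
Set equal: 5q = 1(1−q) → q = 1/6.
Probability on B is 1 − 1/6 = 5/6.

5/6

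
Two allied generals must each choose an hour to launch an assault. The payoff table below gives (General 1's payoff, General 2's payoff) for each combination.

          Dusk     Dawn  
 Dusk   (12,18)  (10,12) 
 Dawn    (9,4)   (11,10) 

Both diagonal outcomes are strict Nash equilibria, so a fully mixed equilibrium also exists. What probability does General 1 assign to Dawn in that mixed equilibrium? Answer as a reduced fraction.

General 1's mix p on Dusk must make General 2 indifferent between Dusk and Dawn.
General 2's payoff from Dusk: 18p + 4(1−p). From Dawn: 12p + 10(1−p).
Set equal: 6p = 6(1−p) → p = 6/12 = 1/2.
Probability on Dawn is 1 − 1/2 = 1/2.

1/2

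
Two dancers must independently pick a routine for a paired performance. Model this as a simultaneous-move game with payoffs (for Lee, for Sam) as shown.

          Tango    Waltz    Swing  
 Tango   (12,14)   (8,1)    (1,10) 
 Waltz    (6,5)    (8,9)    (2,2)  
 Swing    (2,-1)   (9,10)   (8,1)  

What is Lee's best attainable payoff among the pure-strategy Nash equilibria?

Both Tango is a pure NE (Lee: 12 ≥ 6; Sam: 14 ≥ 10). Lee gets 12.
(Swing, Waltz) is a pure NE (Lee: 9 ≥ 8; Sam: 10 ≥ 1). Lee gets 9.
Every other cell has a profitable deviation for at least one player. Highest of {12, 9} is 12.

12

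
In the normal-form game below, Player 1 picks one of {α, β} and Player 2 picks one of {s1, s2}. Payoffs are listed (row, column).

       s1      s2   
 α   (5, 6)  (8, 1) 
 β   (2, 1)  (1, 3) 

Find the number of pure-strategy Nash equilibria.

(α, s1): Player 1 gets 5 (best alternative 2); Player 2 gets 6 (best alternative 1). Neither deviates — NE.
(β, s2) is not a NE: Player 1 would switch to α (8 > 1).
No other cell survives both best-response checks, so there is 1 pure NE.

1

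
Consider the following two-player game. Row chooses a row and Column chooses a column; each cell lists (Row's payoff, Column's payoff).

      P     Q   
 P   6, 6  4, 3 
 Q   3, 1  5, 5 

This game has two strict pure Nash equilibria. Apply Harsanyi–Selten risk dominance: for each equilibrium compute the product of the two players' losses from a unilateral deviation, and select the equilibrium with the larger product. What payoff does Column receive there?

At both P: Row loses 6 − 3 = 3 by deviating; Column loses 6 − 3 = 3. Product = 3·3 = 9.
At both Q: Row loses 5 − 4 = 1 by deviating; Column loses 5 − 1 = 4. Product = 1·4 = 4.
9 > 4, so both P is risk-dominant. Column's payoff there is 6.

6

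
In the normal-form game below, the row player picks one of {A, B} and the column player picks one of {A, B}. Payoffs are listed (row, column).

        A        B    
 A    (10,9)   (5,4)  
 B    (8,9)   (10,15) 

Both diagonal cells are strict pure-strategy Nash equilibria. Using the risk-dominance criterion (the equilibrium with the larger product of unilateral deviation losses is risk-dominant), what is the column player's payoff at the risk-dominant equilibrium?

15

At both A: the row player loses 10 − 8 = 2 by deviating; the column player loses 9 − 4 = 5. Product = 2·5 = 10.
At both B: the row player loses 10 − 5 = 5 by deviating; the column player loses 15 − 9 = 6. Product = 5·6 = 30.
30 > 10, so both B is risk-dominant. The column player's payoff there is 15.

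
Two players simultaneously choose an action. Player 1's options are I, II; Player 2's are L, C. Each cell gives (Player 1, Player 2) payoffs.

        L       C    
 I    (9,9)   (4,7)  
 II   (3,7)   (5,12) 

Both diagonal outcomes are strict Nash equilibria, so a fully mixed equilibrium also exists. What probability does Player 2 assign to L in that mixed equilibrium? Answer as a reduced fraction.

1/7

Player 2's mix q on L must make Player 1 indifferent between I and II.
Player 1's payoff from I: 9q + 4(1−q). From II: 3q + 5(1−q).
Set equal: 6q = 1(1−q) → q = 1/7.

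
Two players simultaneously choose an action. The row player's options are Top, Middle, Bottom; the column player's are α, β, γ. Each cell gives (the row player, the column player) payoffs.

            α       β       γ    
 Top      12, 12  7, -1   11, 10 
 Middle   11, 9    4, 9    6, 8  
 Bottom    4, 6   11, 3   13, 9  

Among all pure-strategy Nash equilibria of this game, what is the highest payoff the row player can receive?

13

(Top, α) is a pure NE (the row player: 12 ≥ 11; the column player: 12 ≥ 10). The row player gets 12.
(Bottom, γ) is a pure NE (the row player: 13 ≥ 11; the column player: 9 ≥ 6). The row player gets 13.
Every other cell has a profitable deviation for at least one player. Highest of {12, 13} is 13.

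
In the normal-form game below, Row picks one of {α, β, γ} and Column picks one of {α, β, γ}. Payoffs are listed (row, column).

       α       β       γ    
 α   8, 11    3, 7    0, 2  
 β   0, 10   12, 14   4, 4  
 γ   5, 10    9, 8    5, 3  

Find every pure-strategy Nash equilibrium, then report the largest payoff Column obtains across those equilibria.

Both α is a pure NE (Row: 8 ≥ 5; Column: 11 ≥ 7). Column gets 11.
Both β is a pure NE (Row: 12 ≥ 9; Column: 14 ≥ 10). Column gets 14.
Every other cell has a profitable deviation for at least one player. Highest of {11, 14} is 14.

14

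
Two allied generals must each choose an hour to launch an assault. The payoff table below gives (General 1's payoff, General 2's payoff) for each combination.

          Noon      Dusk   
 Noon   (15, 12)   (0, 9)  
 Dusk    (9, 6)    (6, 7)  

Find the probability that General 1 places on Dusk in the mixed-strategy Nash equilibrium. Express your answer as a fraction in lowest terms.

General 1's mix p on Noon must make General 2 indifferent between Noon and Dusk.
General 2's payoff from Noon: 12p + 6(1−p). From Dusk: 9p + 7(1−p).
Set equal: 3p = 1(1−p) → p = 1/4.
Probability on Dusk is 1 − 1/4 = 3/4.

3/4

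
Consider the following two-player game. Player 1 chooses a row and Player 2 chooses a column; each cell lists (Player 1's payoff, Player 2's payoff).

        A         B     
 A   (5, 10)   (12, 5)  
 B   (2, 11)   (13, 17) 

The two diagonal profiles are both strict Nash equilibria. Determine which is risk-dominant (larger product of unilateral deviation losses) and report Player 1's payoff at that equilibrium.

At both A: Player 1 loses 5 − 2 = 3 by deviating; Player 2 loses 10 − 5 = 5. Product = 3·5 = 15.
At both B: Player 1 loses 13 − 12 = 1 by deviating; Player 2 loses 17 − 11 = 6. Product = 1·6 = 6.
15 > 6, so both A is risk-dominant. Player 1's payoff there is 5.

5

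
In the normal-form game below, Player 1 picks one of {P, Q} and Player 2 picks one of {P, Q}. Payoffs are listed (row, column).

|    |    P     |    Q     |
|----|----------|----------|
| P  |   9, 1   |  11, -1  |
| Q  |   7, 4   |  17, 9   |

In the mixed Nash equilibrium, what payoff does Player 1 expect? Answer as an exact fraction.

19/2

Player 2 mixes with probability q on P, chosen so Player 1 is indifferent: 9q + 11(1−q) = 7q + 17(1−q) gives q = 3/4.
Player 1's expected payoff (from either row, since indifferent) is 9·3/4 + 11·1/4 = 19/2.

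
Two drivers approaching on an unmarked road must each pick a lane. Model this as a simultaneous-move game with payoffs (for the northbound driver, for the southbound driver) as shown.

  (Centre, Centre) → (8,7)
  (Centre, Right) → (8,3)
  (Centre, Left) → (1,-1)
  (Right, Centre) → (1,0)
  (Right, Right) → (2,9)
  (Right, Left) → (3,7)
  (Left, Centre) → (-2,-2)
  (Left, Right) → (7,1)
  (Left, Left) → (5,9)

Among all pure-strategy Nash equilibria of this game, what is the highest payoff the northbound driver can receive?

8

Both Centre is a pure NE (the northbound driver: 8 ≥ 1; the southbound driver: 7 ≥ 3). The northbound driver gets 8.
Both Left is a pure NE (the northbound driver: 5 ≥ 3; the southbound driver: 9 ≥ 1). The northbound driver gets 5.
Every other cell has a profitable deviation for at least one player. Highest of {8, 5} is 8.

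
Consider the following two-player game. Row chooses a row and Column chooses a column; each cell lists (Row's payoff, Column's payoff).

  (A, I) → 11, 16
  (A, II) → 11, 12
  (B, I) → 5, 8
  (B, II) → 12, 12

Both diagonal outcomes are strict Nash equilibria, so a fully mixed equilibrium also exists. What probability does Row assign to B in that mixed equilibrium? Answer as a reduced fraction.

1/2

Row's mix p on A must make Column indifferent between I and II.
Column's payoff from I: 16p + 8(1−p). From II: 12p + 12(1−p).
Set equal: 4p = 4(1−p) → p = 4/8 = 1/2.
Probability on B is 1 − 1/2 = 1/2.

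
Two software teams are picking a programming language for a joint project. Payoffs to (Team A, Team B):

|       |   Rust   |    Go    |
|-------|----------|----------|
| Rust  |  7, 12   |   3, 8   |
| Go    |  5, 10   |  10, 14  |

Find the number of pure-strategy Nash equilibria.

2

Both Rust: Team A gets 7 (best alternative 5); Team B gets 12 (best alternative 8). Neither deviates — NE.
Both Go: Team A gets 10 (best alternative 3); Team B gets 14 (best alternative 10). Neither deviates — NE.
(Go, Rust) is not a NE: Team A would switch to Rust (7 > 5).
No other cell survives both best-response checks, so there are 2 pure NE.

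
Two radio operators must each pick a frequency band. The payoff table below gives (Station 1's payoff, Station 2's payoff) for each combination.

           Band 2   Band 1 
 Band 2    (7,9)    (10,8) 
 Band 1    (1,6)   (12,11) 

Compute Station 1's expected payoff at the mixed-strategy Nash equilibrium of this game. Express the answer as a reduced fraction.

Station 2 mixes with probability q on Band 2, chosen so Station 1 is indifferent: 7q + 10(1−q) = 1q + 12(1−q) gives q = 1/4.
Station 1's expected payoff (from either row, since indifferent) is 7·1/4 + 10·3/4 = 37/4.

37/4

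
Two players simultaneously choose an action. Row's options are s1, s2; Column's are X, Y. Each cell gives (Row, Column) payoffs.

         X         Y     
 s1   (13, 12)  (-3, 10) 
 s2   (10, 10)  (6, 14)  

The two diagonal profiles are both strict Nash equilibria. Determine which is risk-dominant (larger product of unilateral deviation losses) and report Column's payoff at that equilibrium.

14

At (s1, X): Row loses 13 − 10 = 3 by deviating; Column loses 12 − 10 = 2. Product = 3·2 = 6.
At (s2, Y): Row loses 6 − (-3) = 9 by deviating; Column loses 14 − 10 = 4. Product = 9·4 = 36.
36 > 6, so (s2, Y) is risk-dominant. Column's payoff there is 14.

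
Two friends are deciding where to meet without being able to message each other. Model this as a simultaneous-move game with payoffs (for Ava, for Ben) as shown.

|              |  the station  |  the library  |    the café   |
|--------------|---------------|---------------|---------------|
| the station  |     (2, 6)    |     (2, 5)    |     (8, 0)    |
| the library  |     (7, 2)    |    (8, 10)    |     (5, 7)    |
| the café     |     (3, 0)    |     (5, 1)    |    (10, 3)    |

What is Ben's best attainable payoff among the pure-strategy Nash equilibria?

Both the library is a pure NE (Ava: 8 ≥ 5; Ben: 10 ≥ 7). Ben gets 10.
Both the café is a pure NE (Ava: 10 ≥ 8; Ben: 3 ≥ 1). Ben gets 3.
Every other cell has a profitable deviation for at least one player. Highest of {10, 3} is 10.

10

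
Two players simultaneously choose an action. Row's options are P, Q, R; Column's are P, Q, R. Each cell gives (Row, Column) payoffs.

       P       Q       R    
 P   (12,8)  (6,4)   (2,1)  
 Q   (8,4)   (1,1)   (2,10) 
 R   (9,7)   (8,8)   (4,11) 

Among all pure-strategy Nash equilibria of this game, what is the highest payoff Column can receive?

Both P is a pure NE (Row: 12 ≥ 9; Column: 8 ≥ 4). Column gets 8.
Both R is a pure NE (Row: 4 ≥ 2; Column: 11 ≥ 8). Column gets 11.
Every other cell has a profitable deviation for at least one player. Highest of {8, 11} is 11.

11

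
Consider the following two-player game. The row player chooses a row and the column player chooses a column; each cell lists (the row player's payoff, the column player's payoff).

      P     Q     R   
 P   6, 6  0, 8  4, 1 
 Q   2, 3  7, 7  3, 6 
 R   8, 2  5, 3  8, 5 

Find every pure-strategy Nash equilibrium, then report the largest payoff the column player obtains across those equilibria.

7

Both Q is a pure NE (the row player: 7 ≥ 5; the column player: 7 ≥ 6). The column player gets 7.
Both R is a pure NE (the row player: 8 ≥ 4; the column player: 5 ≥ 3). The column player gets 5.
Every other cell has a profitable deviation for at least one player. Highest of {7, 5} is 7.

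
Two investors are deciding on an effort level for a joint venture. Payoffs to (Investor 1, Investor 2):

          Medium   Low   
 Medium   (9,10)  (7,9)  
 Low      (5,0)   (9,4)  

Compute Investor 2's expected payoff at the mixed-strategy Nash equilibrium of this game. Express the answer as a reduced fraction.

8

Investor 1 mixes with probability p on Medium, chosen so Investor 2 is indifferent: 10p + 0(1−p) = 9p + 4(1−p) gives p = 4/5.
Investor 2's expected payoff is 10·4/5 + 0·1/5 = 8.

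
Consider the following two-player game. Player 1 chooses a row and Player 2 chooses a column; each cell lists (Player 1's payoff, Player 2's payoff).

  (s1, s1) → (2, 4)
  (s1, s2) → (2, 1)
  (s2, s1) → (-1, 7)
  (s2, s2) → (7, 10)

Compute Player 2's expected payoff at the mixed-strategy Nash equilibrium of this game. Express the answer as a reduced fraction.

11/2

Player 1 mixes with probability p on s1, chosen so Player 2 is indifferent: 4p + 7(1−p) = 1p + 10(1−p) gives p = 1/2.
Player 2's expected payoff is 4·1/2 + 7·1/2 = 11/2.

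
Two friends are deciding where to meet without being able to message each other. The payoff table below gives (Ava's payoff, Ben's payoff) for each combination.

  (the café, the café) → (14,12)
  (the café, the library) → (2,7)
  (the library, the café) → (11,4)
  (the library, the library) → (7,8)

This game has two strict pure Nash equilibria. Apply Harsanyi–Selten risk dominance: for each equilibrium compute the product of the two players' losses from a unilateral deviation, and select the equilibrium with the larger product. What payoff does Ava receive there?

At both the café: Ava loses 14 − 11 = 3 by deviating; Ben loses 12 − 7 = 5. Product = 3·5 = 15.
At both the library: Ava loses 7 − 2 = 5 by deviating; Ben loses 8 − 4 = 4. Product = 5·4 = 20.
20 > 15, so both the library is risk-dominant. Ava's payoff there is 7.

7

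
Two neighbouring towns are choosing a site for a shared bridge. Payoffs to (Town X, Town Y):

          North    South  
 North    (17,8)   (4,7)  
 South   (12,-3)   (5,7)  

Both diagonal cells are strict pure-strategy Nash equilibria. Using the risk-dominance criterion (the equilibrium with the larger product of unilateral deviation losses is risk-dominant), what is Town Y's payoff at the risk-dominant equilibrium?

7

At both North: Town X loses 17 − 12 = 5 by deviating; Town Y loses 8 − 7 = 1. Product = 5·1 = 5.
At both South: Town X loses 5 − 4 = 1 by deviating; Town Y loses 7 − (-3) = 10. Product = 1·10 = 10.
10 > 5, so both South is risk-dominant. Town Y's payoff there is 7.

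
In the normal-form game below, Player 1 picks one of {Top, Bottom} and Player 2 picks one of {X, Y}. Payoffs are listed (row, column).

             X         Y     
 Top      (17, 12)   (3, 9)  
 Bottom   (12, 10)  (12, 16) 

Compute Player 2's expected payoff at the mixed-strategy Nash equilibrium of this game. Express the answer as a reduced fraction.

Player 1 mixes with probability p on Top, chosen so Player 2 is indifferent: 12p + 10(1−p) = 9p + 16(1−p) gives p = 2/3.
Player 2's expected payoff is 12·2/3 + 10·1/3 = 34/3.

34/3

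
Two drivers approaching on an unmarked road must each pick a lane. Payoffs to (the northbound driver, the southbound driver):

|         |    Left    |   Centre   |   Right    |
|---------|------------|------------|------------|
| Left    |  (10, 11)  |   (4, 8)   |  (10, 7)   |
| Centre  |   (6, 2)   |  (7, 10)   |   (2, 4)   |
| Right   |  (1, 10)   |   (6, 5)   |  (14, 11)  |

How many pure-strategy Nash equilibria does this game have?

3

Both Left: the northbound driver gets 10 (best alternative 6); the southbound driver gets 11 (best alternative 8). Neither deviates — NE.
Both Centre: the northbound driver gets 7 (best alternative 6); the southbound driver gets 10 (best alternative 4). Neither deviates — NE.
Both Right: the northbound driver gets 14 (best alternative 10); the southbound driver gets 11 (best alternative 10). Neither deviates — NE.
(Centre, Right) is not a NE: the northbound driver would switch to Right (14 > 2).
No other cell survives both best-response checks, so there are 3 pure NE.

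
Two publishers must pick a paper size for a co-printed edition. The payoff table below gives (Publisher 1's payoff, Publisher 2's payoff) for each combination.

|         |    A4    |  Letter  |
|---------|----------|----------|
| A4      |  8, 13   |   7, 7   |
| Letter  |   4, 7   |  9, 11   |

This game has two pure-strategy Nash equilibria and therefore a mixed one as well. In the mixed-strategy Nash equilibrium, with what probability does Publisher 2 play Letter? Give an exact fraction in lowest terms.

Publisher 2's mix q on A4 must make Publisher 1 indifferent between A4 and Letter.
Publisher 1's payoff from A4: 8q + 7(1−q). From Letter: 4q + 9(1−q).
Set equal: 4q = 2(1−q) → q = 2/6 = 1/3.
Probability on Letter is 1 − 1/3 = 2/3.

2/3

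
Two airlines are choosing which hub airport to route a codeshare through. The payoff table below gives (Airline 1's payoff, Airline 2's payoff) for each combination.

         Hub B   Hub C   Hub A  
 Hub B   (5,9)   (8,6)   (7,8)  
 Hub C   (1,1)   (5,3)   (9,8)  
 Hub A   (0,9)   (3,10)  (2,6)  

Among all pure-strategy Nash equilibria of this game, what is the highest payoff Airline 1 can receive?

Both Hub B is a pure NE (Airline 1: 5 ≥ 1; Airline 2: 9 ≥ 8). Airline 1 gets 5.
(Hub C, Hub A) is a pure NE (Airline 1: 9 ≥ 7; Airline 2: 8 ≥ 3). Airline 1 gets 9.
Every other cell has a profitable deviation for at least one player. Highest of {5, 9} is 9.

9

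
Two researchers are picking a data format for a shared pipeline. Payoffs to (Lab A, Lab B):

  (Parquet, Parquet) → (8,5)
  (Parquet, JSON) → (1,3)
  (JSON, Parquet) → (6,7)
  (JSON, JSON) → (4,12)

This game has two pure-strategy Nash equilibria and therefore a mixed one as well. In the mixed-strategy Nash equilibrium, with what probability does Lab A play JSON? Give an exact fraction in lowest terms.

Lab A's mix p on Parquet must make Lab B indifferent between Parquet and JSON.
Lab B's payoff from Parquet: 5p + 7(1−p). From JSON: 3p + 12(1−p).
Set equal: 2p = 5(1−p) → p = 5/7.
Probability on JSON is 1 − 5/7 = 2/7.

2/7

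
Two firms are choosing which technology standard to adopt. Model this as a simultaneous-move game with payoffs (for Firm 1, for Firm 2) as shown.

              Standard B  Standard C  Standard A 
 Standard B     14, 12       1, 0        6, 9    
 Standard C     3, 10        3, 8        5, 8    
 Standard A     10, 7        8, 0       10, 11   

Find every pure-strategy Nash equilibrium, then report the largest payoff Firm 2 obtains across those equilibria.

Both Standard B is a pure NE (Firm 1: 14 ≥ 10; Firm 2: 12 ≥ 9). Firm 2 gets 12.
Both Standard A is a pure NE (Firm 1: 10 ≥ 6; Firm 2: 11 ≥ 7). Firm 2 gets 11.
Every other cell has a profitable deviation for at least one player. Highest of {12, 11} is 12.

12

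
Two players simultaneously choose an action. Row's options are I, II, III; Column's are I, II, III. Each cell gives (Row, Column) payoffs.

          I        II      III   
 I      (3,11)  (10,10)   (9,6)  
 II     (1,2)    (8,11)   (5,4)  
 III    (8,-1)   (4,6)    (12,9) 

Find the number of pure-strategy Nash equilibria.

1

Both III: Row gets 12 (best alternative 9); Column gets 9 (best alternative 6). Neither deviates — NE.
Both I is not a NE: Row would switch to III (8 > 3).
No other cell survives both best-response checks, so there is 1 pure NE.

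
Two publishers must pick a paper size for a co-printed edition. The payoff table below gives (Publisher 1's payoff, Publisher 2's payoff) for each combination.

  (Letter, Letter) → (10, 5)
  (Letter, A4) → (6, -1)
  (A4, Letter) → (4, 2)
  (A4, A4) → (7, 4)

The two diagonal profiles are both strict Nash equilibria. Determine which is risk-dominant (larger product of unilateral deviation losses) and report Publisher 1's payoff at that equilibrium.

10

At both Letter: Publisher 1 loses 10 − 4 = 6 by deviating; Publisher 2 loses 5 − (-1) = 6. Product = 6·6 = 36.
At both A4: Publisher 1 loses 7 − 6 = 1 by deviating; Publisher 2 loses 4 − 2 = 2. Product = 1·2 = 2.
36 > 2, so both Letter is risk-dominant. Publisher 1's payoff there is 10.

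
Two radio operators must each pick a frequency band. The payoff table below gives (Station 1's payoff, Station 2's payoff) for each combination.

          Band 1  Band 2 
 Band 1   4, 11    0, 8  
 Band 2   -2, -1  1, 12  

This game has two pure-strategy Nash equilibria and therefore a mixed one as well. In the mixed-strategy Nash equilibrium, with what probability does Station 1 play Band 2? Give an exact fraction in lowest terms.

Station 1's mix p on Band 1 must make Station 2 indifferent between Band 1 and Band 2.
Station 2's payoff from Band 1: 11p + (-1)(1−p). From Band 2: 8p + 12(1−p).
Set equal: 3p = 13(1−p) → p = 13/16.
Probability on Band 2 is 1 − 13/16 = 3/16.

3/16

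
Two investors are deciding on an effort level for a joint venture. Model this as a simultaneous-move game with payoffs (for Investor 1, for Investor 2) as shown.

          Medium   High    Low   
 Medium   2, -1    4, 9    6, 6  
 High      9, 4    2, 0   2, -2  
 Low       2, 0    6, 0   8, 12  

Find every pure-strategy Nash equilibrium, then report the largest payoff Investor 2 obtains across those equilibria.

12

(High, Medium) is a pure NE (Investor 1: 9 ≥ 2; Investor 2: 4 ≥ 0). Investor 2 gets 4.
Both Low is a pure NE (Investor 1: 8 ≥ 6; Investor 2: 12 ≥ 0). Investor 2 gets 12.
Every other cell has a profitable deviation for at least one player. Highest of {4, 12} is 12.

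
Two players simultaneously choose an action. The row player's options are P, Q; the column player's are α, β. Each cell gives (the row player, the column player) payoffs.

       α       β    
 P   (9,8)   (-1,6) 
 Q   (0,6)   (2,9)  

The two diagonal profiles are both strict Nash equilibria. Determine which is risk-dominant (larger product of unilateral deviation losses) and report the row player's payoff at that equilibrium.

9

At (P, α): the row player loses 9 − 0 = 9 by deviating; the column player loses 8 − 6 = 2. Product = 9·2 = 18.
At (Q, β): the row player loses 2 − (-1) = 3 by deviating; the column player loses 9 − 6 = 3. Product = 3·3 = 9.
18 > 9, so (P, α) is risk-dominant. The row player's payoff there is 9.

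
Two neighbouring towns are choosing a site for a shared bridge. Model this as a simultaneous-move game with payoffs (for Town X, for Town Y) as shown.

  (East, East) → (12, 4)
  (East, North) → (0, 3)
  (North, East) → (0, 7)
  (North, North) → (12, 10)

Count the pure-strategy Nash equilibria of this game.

2

Both East: Town X gets 12 (best alternative 0); Town Y gets 4 (best alternative 3). Neither deviates — NE.
Both North: Town X gets 12 (best alternative 0); Town Y gets 10 (best alternative 7). Neither deviates — NE.
(East, North) is not a NE: Town X would switch to North (12 > 0).
No other cell survives both best-response checks, so there are 2 pure NE.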